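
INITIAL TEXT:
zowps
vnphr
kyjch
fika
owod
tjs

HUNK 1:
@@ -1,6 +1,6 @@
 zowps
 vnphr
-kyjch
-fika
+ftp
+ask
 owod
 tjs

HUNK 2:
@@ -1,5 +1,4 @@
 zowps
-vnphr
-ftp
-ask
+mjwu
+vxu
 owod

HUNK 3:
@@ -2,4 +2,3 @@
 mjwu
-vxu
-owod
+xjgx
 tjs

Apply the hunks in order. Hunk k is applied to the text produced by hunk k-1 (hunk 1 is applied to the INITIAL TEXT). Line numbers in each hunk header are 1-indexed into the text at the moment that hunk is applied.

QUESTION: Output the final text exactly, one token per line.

Answer: zowps
mjwu
xjgx
tjs

Derivation:
Hunk 1: at line 1 remove [kyjch,fika] add [ftp,ask] -> 6 lines: zowps vnphr ftp ask owod tjs
Hunk 2: at line 1 remove [vnphr,ftp,ask] add [mjwu,vxu] -> 5 lines: zowps mjwu vxu owod tjs
Hunk 3: at line 2 remove [vxu,owod] add [xjgx] -> 4 lines: zowps mjwu xjgx tjs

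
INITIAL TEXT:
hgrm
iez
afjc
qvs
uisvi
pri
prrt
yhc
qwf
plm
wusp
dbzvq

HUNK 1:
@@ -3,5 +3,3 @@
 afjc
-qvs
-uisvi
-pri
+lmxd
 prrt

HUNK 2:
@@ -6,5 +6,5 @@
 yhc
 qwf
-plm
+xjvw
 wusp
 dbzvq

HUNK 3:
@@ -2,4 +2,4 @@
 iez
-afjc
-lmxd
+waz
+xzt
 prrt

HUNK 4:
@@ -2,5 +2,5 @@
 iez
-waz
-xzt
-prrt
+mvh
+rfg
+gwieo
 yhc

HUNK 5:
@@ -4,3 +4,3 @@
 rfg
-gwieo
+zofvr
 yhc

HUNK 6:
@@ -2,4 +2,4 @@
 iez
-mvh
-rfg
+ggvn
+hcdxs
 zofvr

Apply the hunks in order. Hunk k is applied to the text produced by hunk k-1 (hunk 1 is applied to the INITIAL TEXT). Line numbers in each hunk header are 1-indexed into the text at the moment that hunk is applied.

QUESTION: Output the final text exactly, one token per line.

Hunk 1: at line 3 remove [qvs,uisvi,pri] add [lmxd] -> 10 lines: hgrm iez afjc lmxd prrt yhc qwf plm wusp dbzvq
Hunk 2: at line 6 remove [plm] add [xjvw] -> 10 lines: hgrm iez afjc lmxd prrt yhc qwf xjvw wusp dbzvq
Hunk 3: at line 2 remove [afjc,lmxd] add [waz,xzt] -> 10 lines: hgrm iez waz xzt prrt yhc qwf xjvw wusp dbzvq
Hunk 4: at line 2 remove [waz,xzt,prrt] add [mvh,rfg,gwieo] -> 10 lines: hgrm iez mvh rfg gwieo yhc qwf xjvw wusp dbzvq
Hunk 5: at line 4 remove [gwieo] add [zofvr] -> 10 lines: hgrm iez mvh rfg zofvr yhc qwf xjvw wusp dbzvq
Hunk 6: at line 2 remove [mvh,rfg] add [ggvn,hcdxs] -> 10 lines: hgrm iez ggvn hcdxs zofvr yhc qwf xjvw wusp dbzvq

Answer: hgrm
iez
ggvn
hcdxs
zofvr
yhc
qwf
xjvw
wusp
dbzvq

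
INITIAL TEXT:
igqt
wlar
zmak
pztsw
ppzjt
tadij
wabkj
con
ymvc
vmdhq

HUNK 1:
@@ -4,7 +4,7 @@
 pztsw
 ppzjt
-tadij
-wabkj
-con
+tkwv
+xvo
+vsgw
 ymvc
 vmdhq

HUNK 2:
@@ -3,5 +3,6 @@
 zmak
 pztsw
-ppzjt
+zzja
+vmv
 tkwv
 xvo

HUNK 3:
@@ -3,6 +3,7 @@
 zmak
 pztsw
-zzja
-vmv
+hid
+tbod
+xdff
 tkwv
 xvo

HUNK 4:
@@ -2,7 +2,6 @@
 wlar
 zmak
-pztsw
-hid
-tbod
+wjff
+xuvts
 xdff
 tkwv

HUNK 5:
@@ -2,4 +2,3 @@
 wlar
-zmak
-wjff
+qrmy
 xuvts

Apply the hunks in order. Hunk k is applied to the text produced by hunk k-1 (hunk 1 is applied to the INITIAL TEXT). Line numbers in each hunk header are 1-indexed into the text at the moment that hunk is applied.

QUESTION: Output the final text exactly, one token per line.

Answer: igqt
wlar
qrmy
xuvts
xdff
tkwv
xvo
vsgw
ymvc
vmdhq

Derivation:
Hunk 1: at line 4 remove [tadij,wabkj,con] add [tkwv,xvo,vsgw] -> 10 lines: igqt wlar zmak pztsw ppzjt tkwv xvo vsgw ymvc vmdhq
Hunk 2: at line 3 remove [ppzjt] add [zzja,vmv] -> 11 lines: igqt wlar zmak pztsw zzja vmv tkwv xvo vsgw ymvc vmdhq
Hunk 3: at line 3 remove [zzja,vmv] add [hid,tbod,xdff] -> 12 lines: igqt wlar zmak pztsw hid tbod xdff tkwv xvo vsgw ymvc vmdhq
Hunk 4: at line 2 remove [pztsw,hid,tbod] add [wjff,xuvts] -> 11 lines: igqt wlar zmak wjff xuvts xdff tkwv xvo vsgw ymvc vmdhq
Hunk 5: at line 2 remove [zmak,wjff] add [qrmy] -> 10 lines: igqt wlar qrmy xuvts xdff tkwv xvo vsgw ymvc vmdhq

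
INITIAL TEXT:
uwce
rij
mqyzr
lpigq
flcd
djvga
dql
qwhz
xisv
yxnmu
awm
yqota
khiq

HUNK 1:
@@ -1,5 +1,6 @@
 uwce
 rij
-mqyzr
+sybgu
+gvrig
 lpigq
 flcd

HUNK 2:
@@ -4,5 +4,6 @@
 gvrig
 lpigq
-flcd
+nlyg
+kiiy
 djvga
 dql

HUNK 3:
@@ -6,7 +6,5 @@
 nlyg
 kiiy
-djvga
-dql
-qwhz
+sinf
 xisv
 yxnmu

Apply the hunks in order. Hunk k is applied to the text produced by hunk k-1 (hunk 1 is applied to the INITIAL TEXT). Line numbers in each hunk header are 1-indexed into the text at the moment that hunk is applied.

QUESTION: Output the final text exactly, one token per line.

Answer: uwce
rij
sybgu
gvrig
lpigq
nlyg
kiiy
sinf
xisv
yxnmu
awm
yqota
khiq

Derivation:
Hunk 1: at line 1 remove [mqyzr] add [sybgu,gvrig] -> 14 lines: uwce rij sybgu gvrig lpigq flcd djvga dql qwhz xisv yxnmu awm yqota khiq
Hunk 2: at line 4 remove [flcd] add [nlyg,kiiy] -> 15 lines: uwce rij sybgu gvrig lpigq nlyg kiiy djvga dql qwhz xisv yxnmu awm yqota khiq
Hunk 3: at line 6 remove [djvga,dql,qwhz] add [sinf] -> 13 lines: uwce rij sybgu gvrig lpigq nlyg kiiy sinf xisv yxnmu awm yqota khiq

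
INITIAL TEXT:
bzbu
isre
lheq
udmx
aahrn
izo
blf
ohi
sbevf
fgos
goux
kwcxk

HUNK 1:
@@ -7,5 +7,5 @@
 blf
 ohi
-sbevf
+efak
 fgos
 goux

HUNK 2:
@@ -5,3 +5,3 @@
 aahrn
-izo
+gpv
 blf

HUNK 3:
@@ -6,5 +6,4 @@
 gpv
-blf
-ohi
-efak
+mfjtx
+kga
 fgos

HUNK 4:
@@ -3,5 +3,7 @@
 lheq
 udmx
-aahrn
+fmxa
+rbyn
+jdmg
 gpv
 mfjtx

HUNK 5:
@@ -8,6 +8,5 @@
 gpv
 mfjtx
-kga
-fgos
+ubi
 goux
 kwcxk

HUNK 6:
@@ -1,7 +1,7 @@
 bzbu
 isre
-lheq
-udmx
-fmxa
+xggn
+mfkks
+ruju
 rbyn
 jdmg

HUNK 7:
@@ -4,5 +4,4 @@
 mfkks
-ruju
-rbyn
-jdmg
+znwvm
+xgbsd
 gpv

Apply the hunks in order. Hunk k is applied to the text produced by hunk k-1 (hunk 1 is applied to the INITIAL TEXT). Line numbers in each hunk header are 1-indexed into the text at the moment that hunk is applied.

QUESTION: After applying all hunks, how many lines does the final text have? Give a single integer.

Hunk 1: at line 7 remove [sbevf] add [efak] -> 12 lines: bzbu isre lheq udmx aahrn izo blf ohi efak fgos goux kwcxk
Hunk 2: at line 5 remove [izo] add [gpv] -> 12 lines: bzbu isre lheq udmx aahrn gpv blf ohi efak fgos goux kwcxk
Hunk 3: at line 6 remove [blf,ohi,efak] add [mfjtx,kga] -> 11 lines: bzbu isre lheq udmx aahrn gpv mfjtx kga fgos goux kwcxk
Hunk 4: at line 3 remove [aahrn] add [fmxa,rbyn,jdmg] -> 13 lines: bzbu isre lheq udmx fmxa rbyn jdmg gpv mfjtx kga fgos goux kwcxk
Hunk 5: at line 8 remove [kga,fgos] add [ubi] -> 12 lines: bzbu isre lheq udmx fmxa rbyn jdmg gpv mfjtx ubi goux kwcxk
Hunk 6: at line 1 remove [lheq,udmx,fmxa] add [xggn,mfkks,ruju] -> 12 lines: bzbu isre xggn mfkks ruju rbyn jdmg gpv mfjtx ubi goux kwcxk
Hunk 7: at line 4 remove [ruju,rbyn,jdmg] add [znwvm,xgbsd] -> 11 lines: bzbu isre xggn mfkks znwvm xgbsd gpv mfjtx ubi goux kwcxk
Final line count: 11

Answer: 11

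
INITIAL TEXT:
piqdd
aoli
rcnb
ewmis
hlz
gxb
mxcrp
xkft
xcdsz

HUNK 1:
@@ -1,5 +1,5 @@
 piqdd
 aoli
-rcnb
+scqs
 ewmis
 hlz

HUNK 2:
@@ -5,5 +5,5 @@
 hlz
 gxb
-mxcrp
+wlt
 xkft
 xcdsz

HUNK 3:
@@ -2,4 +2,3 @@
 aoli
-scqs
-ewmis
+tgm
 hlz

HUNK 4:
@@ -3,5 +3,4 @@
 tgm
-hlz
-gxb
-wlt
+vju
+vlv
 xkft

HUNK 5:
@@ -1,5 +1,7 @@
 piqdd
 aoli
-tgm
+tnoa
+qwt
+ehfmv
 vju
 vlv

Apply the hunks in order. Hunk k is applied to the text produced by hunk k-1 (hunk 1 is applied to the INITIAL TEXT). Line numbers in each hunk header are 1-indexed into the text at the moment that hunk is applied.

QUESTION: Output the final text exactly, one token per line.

Answer: piqdd
aoli
tnoa
qwt
ehfmv
vju
vlv
xkft
xcdsz

Derivation:
Hunk 1: at line 1 remove [rcnb] add [scqs] -> 9 lines: piqdd aoli scqs ewmis hlz gxb mxcrp xkft xcdsz
Hunk 2: at line 5 remove [mxcrp] add [wlt] -> 9 lines: piqdd aoli scqs ewmis hlz gxb wlt xkft xcdsz
Hunk 3: at line 2 remove [scqs,ewmis] add [tgm] -> 8 lines: piqdd aoli tgm hlz gxb wlt xkft xcdsz
Hunk 4: at line 3 remove [hlz,gxb,wlt] add [vju,vlv] -> 7 lines: piqdd aoli tgm vju vlv xkft xcdsz
Hunk 5: at line 1 remove [tgm] add [tnoa,qwt,ehfmv] -> 9 lines: piqdd aoli tnoa qwt ehfmv vju vlv xkft xcdsz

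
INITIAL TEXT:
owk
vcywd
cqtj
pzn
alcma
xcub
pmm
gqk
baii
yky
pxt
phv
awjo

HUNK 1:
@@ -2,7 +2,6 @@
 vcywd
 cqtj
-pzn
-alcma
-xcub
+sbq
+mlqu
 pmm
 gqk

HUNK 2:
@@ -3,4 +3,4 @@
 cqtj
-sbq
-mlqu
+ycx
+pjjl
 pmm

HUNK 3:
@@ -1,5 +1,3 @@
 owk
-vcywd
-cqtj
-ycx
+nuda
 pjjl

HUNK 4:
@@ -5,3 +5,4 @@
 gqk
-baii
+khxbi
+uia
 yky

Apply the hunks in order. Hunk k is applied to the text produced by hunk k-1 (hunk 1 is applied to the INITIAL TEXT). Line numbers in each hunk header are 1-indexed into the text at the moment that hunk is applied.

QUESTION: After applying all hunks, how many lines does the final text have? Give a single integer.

Hunk 1: at line 2 remove [pzn,alcma,xcub] add [sbq,mlqu] -> 12 lines: owk vcywd cqtj sbq mlqu pmm gqk baii yky pxt phv awjo
Hunk 2: at line 3 remove [sbq,mlqu] add [ycx,pjjl] -> 12 lines: owk vcywd cqtj ycx pjjl pmm gqk baii yky pxt phv awjo
Hunk 3: at line 1 remove [vcywd,cqtj,ycx] add [nuda] -> 10 lines: owk nuda pjjl pmm gqk baii yky pxt phv awjo
Hunk 4: at line 5 remove [baii] add [khxbi,uia] -> 11 lines: owk nuda pjjl pmm gqk khxbi uia yky pxt phv awjo
Final line count: 11

Answer: 11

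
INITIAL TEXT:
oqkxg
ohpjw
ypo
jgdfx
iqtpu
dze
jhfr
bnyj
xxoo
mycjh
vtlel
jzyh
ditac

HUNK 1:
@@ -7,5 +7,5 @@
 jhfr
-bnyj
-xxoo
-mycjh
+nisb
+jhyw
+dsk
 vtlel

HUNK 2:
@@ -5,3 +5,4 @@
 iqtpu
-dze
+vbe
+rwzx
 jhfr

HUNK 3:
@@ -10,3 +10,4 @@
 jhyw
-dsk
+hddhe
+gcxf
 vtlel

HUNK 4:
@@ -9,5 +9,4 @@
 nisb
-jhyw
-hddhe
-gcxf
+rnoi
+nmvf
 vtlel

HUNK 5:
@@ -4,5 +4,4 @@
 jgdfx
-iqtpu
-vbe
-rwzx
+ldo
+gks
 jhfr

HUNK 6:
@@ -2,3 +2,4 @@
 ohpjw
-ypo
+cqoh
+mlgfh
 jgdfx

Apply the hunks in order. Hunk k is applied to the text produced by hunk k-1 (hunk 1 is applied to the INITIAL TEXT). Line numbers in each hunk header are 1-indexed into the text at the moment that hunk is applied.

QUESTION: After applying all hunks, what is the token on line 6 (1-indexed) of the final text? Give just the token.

Answer: ldo

Derivation:
Hunk 1: at line 7 remove [bnyj,xxoo,mycjh] add [nisb,jhyw,dsk] -> 13 lines: oqkxg ohpjw ypo jgdfx iqtpu dze jhfr nisb jhyw dsk vtlel jzyh ditac
Hunk 2: at line 5 remove [dze] add [vbe,rwzx] -> 14 lines: oqkxg ohpjw ypo jgdfx iqtpu vbe rwzx jhfr nisb jhyw dsk vtlel jzyh ditac
Hunk 3: at line 10 remove [dsk] add [hddhe,gcxf] -> 15 lines: oqkxg ohpjw ypo jgdfx iqtpu vbe rwzx jhfr nisb jhyw hddhe gcxf vtlel jzyh ditac
Hunk 4: at line 9 remove [jhyw,hddhe,gcxf] add [rnoi,nmvf] -> 14 lines: oqkxg ohpjw ypo jgdfx iqtpu vbe rwzx jhfr nisb rnoi nmvf vtlel jzyh ditac
Hunk 5: at line 4 remove [iqtpu,vbe,rwzx] add [ldo,gks] -> 13 lines: oqkxg ohpjw ypo jgdfx ldo gks jhfr nisb rnoi nmvf vtlel jzyh ditac
Hunk 6: at line 2 remove [ypo] add [cqoh,mlgfh] -> 14 lines: oqkxg ohpjw cqoh mlgfh jgdfx ldo gks jhfr nisb rnoi nmvf vtlel jzyh ditac
Final line 6: ldo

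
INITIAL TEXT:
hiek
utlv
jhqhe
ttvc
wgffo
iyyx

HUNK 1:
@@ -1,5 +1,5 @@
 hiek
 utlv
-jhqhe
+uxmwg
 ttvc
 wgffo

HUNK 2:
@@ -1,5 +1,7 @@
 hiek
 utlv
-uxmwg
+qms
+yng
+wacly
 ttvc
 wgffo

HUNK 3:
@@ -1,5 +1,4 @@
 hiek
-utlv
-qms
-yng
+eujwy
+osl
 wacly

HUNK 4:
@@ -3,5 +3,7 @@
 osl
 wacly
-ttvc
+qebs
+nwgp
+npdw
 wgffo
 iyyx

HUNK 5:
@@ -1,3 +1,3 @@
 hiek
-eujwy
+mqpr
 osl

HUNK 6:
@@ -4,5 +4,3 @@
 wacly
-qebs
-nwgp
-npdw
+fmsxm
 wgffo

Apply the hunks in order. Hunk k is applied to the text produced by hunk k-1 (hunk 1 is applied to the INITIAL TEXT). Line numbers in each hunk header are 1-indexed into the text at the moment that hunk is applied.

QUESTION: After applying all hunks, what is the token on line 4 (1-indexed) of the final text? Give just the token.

Hunk 1: at line 1 remove [jhqhe] add [uxmwg] -> 6 lines: hiek utlv uxmwg ttvc wgffo iyyx
Hunk 2: at line 1 remove [uxmwg] add [qms,yng,wacly] -> 8 lines: hiek utlv qms yng wacly ttvc wgffo iyyx
Hunk 3: at line 1 remove [utlv,qms,yng] add [eujwy,osl] -> 7 lines: hiek eujwy osl wacly ttvc wgffo iyyx
Hunk 4: at line 3 remove [ttvc] add [qebs,nwgp,npdw] -> 9 lines: hiek eujwy osl wacly qebs nwgp npdw wgffo iyyx
Hunk 5: at line 1 remove [eujwy] add [mqpr] -> 9 lines: hiek mqpr osl wacly qebs nwgp npdw wgffo iyyx
Hunk 6: at line 4 remove [qebs,nwgp,npdw] add [fmsxm] -> 7 lines: hiek mqpr osl wacly fmsxm wgffo iyyx
Final line 4: wacly

Answer: wacly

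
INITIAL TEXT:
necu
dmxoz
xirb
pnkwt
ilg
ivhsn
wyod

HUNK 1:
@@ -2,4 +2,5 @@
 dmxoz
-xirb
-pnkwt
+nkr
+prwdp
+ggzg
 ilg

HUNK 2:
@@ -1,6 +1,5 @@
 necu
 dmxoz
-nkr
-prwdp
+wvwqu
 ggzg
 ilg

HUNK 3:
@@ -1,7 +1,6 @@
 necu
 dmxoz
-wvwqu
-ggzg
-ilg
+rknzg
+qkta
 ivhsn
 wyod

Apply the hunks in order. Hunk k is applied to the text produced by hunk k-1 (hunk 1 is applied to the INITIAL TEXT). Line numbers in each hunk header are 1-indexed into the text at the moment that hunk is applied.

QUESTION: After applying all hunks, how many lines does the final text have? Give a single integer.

Answer: 6

Derivation:
Hunk 1: at line 2 remove [xirb,pnkwt] add [nkr,prwdp,ggzg] -> 8 lines: necu dmxoz nkr prwdp ggzg ilg ivhsn wyod
Hunk 2: at line 1 remove [nkr,prwdp] add [wvwqu] -> 7 lines: necu dmxoz wvwqu ggzg ilg ivhsn wyod
Hunk 3: at line 1 remove [wvwqu,ggzg,ilg] add [rknzg,qkta] -> 6 lines: necu dmxoz rknzg qkta ivhsn wyod
Final line count: 6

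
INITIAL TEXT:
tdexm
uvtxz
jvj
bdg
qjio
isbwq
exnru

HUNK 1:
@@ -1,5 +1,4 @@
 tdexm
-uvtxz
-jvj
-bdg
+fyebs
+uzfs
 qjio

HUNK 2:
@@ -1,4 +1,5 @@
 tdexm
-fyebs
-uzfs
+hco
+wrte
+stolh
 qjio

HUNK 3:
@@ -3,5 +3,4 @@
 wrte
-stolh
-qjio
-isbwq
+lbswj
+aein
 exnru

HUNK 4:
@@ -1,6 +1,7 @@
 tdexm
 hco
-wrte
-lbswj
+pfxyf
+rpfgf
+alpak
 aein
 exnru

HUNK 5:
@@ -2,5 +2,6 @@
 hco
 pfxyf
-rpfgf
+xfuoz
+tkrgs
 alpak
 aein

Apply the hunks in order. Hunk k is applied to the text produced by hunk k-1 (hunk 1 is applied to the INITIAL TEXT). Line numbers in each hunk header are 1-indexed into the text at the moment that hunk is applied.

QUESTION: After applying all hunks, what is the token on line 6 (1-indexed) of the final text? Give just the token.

Hunk 1: at line 1 remove [uvtxz,jvj,bdg] add [fyebs,uzfs] -> 6 lines: tdexm fyebs uzfs qjio isbwq exnru
Hunk 2: at line 1 remove [fyebs,uzfs] add [hco,wrte,stolh] -> 7 lines: tdexm hco wrte stolh qjio isbwq exnru
Hunk 3: at line 3 remove [stolh,qjio,isbwq] add [lbswj,aein] -> 6 lines: tdexm hco wrte lbswj aein exnru
Hunk 4: at line 1 remove [wrte,lbswj] add [pfxyf,rpfgf,alpak] -> 7 lines: tdexm hco pfxyf rpfgf alpak aein exnru
Hunk 5: at line 2 remove [rpfgf] add [xfuoz,tkrgs] -> 8 lines: tdexm hco pfxyf xfuoz tkrgs alpak aein exnru
Final line 6: alpak

Answer: alpak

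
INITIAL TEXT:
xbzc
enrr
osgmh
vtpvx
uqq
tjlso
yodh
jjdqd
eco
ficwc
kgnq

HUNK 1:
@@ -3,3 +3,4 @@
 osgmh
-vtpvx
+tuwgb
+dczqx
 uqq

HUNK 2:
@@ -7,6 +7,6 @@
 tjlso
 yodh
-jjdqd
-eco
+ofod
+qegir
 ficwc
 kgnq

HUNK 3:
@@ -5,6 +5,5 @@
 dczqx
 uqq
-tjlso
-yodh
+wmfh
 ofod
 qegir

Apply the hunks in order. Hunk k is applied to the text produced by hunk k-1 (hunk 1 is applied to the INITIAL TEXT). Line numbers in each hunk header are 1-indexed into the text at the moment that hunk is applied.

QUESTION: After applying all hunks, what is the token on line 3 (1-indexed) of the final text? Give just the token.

Answer: osgmh

Derivation:
Hunk 1: at line 3 remove [vtpvx] add [tuwgb,dczqx] -> 12 lines: xbzc enrr osgmh tuwgb dczqx uqq tjlso yodh jjdqd eco ficwc kgnq
Hunk 2: at line 7 remove [jjdqd,eco] add [ofod,qegir] -> 12 lines: xbzc enrr osgmh tuwgb dczqx uqq tjlso yodh ofod qegir ficwc kgnq
Hunk 3: at line 5 remove [tjlso,yodh] add [wmfh] -> 11 lines: xbzc enrr osgmh tuwgb dczqx uqq wmfh ofod qegir ficwc kgnq
Final line 3: osgmh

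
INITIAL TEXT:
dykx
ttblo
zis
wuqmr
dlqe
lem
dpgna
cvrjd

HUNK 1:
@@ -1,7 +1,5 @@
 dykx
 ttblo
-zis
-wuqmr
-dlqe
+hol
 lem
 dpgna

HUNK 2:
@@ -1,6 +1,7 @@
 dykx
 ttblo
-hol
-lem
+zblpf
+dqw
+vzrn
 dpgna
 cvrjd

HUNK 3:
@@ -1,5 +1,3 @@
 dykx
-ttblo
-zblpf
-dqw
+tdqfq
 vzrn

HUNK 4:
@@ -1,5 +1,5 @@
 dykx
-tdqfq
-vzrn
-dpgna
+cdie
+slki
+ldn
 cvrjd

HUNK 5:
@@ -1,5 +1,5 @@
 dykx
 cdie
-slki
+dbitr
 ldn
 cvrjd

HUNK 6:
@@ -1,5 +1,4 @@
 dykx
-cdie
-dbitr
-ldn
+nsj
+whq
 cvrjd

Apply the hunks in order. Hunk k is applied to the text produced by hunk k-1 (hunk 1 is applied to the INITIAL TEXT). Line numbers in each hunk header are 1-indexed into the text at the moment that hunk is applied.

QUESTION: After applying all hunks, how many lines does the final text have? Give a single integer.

Hunk 1: at line 1 remove [zis,wuqmr,dlqe] add [hol] -> 6 lines: dykx ttblo hol lem dpgna cvrjd
Hunk 2: at line 1 remove [hol,lem] add [zblpf,dqw,vzrn] -> 7 lines: dykx ttblo zblpf dqw vzrn dpgna cvrjd
Hunk 3: at line 1 remove [ttblo,zblpf,dqw] add [tdqfq] -> 5 lines: dykx tdqfq vzrn dpgna cvrjd
Hunk 4: at line 1 remove [tdqfq,vzrn,dpgna] add [cdie,slki,ldn] -> 5 lines: dykx cdie slki ldn cvrjd
Hunk 5: at line 1 remove [slki] add [dbitr] -> 5 lines: dykx cdie dbitr ldn cvrjd
Hunk 6: at line 1 remove [cdie,dbitr,ldn] add [nsj,whq] -> 4 lines: dykx nsj whq cvrjd
Final line count: 4

Answer: 4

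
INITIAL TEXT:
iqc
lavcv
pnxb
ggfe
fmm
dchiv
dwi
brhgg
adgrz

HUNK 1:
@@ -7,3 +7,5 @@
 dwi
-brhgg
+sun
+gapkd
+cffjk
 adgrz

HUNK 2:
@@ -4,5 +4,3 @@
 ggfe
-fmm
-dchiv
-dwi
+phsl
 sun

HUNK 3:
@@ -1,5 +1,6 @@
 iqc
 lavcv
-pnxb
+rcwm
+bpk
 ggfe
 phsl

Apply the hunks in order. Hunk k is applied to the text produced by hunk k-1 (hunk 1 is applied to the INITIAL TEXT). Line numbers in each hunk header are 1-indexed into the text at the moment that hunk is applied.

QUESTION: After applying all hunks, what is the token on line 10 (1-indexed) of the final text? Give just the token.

Hunk 1: at line 7 remove [brhgg] add [sun,gapkd,cffjk] -> 11 lines: iqc lavcv pnxb ggfe fmm dchiv dwi sun gapkd cffjk adgrz
Hunk 2: at line 4 remove [fmm,dchiv,dwi] add [phsl] -> 9 lines: iqc lavcv pnxb ggfe phsl sun gapkd cffjk adgrz
Hunk 3: at line 1 remove [pnxb] add [rcwm,bpk] -> 10 lines: iqc lavcv rcwm bpk ggfe phsl sun gapkd cffjk adgrz
Final line 10: adgrz

Answer: adgrz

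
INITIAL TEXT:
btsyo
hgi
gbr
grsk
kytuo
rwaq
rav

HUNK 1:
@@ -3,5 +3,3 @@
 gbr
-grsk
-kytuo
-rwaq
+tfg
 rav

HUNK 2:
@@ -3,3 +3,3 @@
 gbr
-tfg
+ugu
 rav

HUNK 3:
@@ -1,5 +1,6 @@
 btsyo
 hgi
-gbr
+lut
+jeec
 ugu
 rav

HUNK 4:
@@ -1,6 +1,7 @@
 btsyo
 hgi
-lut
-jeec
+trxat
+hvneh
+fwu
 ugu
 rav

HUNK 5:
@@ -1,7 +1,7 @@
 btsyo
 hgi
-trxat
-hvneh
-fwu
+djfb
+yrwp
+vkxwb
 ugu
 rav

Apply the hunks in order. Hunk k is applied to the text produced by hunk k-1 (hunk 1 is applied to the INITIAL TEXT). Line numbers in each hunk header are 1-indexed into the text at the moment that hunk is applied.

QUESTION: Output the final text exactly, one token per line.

Answer: btsyo
hgi
djfb
yrwp
vkxwb
ugu
rav

Derivation:
Hunk 1: at line 3 remove [grsk,kytuo,rwaq] add [tfg] -> 5 lines: btsyo hgi gbr tfg rav
Hunk 2: at line 3 remove [tfg] add [ugu] -> 5 lines: btsyo hgi gbr ugu rav
Hunk 3: at line 1 remove [gbr] add [lut,jeec] -> 6 lines: btsyo hgi lut jeec ugu rav
Hunk 4: at line 1 remove [lut,jeec] add [trxat,hvneh,fwu] -> 7 lines: btsyo hgi trxat hvneh fwu ugu rav
Hunk 5: at line 1 remove [trxat,hvneh,fwu] add [djfb,yrwp,vkxwb] -> 7 lines: btsyo hgi djfb yrwp vkxwb ugu rav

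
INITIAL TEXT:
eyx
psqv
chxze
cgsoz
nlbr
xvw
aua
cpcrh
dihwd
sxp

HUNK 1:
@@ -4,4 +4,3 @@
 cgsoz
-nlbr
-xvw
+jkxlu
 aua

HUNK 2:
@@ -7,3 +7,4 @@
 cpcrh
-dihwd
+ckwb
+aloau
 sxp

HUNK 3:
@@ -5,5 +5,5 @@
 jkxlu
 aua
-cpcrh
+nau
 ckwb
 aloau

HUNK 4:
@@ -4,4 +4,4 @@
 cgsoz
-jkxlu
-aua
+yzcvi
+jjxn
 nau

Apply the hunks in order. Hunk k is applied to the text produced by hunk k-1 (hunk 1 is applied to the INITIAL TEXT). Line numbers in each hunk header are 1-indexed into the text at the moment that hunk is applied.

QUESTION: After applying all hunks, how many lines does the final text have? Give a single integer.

Answer: 10

Derivation:
Hunk 1: at line 4 remove [nlbr,xvw] add [jkxlu] -> 9 lines: eyx psqv chxze cgsoz jkxlu aua cpcrh dihwd sxp
Hunk 2: at line 7 remove [dihwd] add [ckwb,aloau] -> 10 lines: eyx psqv chxze cgsoz jkxlu aua cpcrh ckwb aloau sxp
Hunk 3: at line 5 remove [cpcrh] add [nau] -> 10 lines: eyx psqv chxze cgsoz jkxlu aua nau ckwb aloau sxp
Hunk 4: at line 4 remove [jkxlu,aua] add [yzcvi,jjxn] -> 10 lines: eyx psqv chxze cgsoz yzcvi jjxn nau ckwb aloau sxp
Final line count: 10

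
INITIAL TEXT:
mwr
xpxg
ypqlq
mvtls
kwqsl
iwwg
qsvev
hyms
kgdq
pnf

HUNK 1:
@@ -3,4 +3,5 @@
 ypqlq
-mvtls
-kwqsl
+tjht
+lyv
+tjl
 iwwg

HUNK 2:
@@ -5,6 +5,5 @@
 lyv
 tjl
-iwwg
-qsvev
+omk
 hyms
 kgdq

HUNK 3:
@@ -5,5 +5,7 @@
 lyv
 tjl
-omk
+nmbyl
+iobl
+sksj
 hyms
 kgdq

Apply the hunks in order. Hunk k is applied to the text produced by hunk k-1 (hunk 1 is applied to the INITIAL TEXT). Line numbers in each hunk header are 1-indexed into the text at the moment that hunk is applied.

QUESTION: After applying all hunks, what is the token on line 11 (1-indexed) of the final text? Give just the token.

Hunk 1: at line 3 remove [mvtls,kwqsl] add [tjht,lyv,tjl] -> 11 lines: mwr xpxg ypqlq tjht lyv tjl iwwg qsvev hyms kgdq pnf
Hunk 2: at line 5 remove [iwwg,qsvev] add [omk] -> 10 lines: mwr xpxg ypqlq tjht lyv tjl omk hyms kgdq pnf
Hunk 3: at line 5 remove [omk] add [nmbyl,iobl,sksj] -> 12 lines: mwr xpxg ypqlq tjht lyv tjl nmbyl iobl sksj hyms kgdq pnf
Final line 11: kgdq

Answer: kgdq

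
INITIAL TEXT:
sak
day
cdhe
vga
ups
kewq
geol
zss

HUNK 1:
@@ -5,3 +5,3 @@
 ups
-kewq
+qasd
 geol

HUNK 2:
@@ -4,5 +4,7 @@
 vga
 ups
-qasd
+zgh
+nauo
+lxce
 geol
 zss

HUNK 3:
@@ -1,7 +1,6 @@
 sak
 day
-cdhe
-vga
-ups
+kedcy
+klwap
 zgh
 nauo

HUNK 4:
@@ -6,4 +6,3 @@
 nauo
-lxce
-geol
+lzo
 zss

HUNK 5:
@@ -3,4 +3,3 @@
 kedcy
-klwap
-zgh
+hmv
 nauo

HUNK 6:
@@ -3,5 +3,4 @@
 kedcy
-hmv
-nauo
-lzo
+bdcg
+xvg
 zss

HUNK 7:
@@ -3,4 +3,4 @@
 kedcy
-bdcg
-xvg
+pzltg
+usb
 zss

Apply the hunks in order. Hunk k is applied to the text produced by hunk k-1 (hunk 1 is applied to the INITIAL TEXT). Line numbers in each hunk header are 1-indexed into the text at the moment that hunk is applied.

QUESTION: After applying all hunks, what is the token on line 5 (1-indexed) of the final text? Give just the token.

Answer: usb

Derivation:
Hunk 1: at line 5 remove [kewq] add [qasd] -> 8 lines: sak day cdhe vga ups qasd geol zss
Hunk 2: at line 4 remove [qasd] add [zgh,nauo,lxce] -> 10 lines: sak day cdhe vga ups zgh nauo lxce geol zss
Hunk 3: at line 1 remove [cdhe,vga,ups] add [kedcy,klwap] -> 9 lines: sak day kedcy klwap zgh nauo lxce geol zss
Hunk 4: at line 6 remove [lxce,geol] add [lzo] -> 8 lines: sak day kedcy klwap zgh nauo lzo zss
Hunk 5: at line 3 remove [klwap,zgh] add [hmv] -> 7 lines: sak day kedcy hmv nauo lzo zss
Hunk 6: at line 3 remove [hmv,nauo,lzo] add [bdcg,xvg] -> 6 lines: sak day kedcy bdcg xvg zss
Hunk 7: at line 3 remove [bdcg,xvg] add [pzltg,usb] -> 6 lines: sak day kedcy pzltg usb zss
Final line 5: usb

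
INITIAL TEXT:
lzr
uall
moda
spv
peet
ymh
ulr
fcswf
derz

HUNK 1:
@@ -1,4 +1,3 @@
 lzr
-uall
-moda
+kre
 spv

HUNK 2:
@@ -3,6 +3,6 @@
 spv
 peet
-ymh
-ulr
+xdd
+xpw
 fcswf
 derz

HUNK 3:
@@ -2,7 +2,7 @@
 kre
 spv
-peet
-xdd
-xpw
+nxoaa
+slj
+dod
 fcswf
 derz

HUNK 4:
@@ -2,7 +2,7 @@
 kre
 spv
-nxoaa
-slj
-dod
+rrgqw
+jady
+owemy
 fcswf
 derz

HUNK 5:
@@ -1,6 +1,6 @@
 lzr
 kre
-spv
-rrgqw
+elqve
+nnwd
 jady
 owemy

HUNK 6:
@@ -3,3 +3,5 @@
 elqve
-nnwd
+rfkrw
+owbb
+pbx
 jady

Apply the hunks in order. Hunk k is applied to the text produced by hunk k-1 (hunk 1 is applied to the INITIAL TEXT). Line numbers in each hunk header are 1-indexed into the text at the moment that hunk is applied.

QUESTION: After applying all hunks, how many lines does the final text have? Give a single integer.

Answer: 10

Derivation:
Hunk 1: at line 1 remove [uall,moda] add [kre] -> 8 lines: lzr kre spv peet ymh ulr fcswf derz
Hunk 2: at line 3 remove [ymh,ulr] add [xdd,xpw] -> 8 lines: lzr kre spv peet xdd xpw fcswf derz
Hunk 3: at line 2 remove [peet,xdd,xpw] add [nxoaa,slj,dod] -> 8 lines: lzr kre spv nxoaa slj dod fcswf derz
Hunk 4: at line 2 remove [nxoaa,slj,dod] add [rrgqw,jady,owemy] -> 8 lines: lzr kre spv rrgqw jady owemy fcswf derz
Hunk 5: at line 1 remove [spv,rrgqw] add [elqve,nnwd] -> 8 lines: lzr kre elqve nnwd jady owemy fcswf derz
Hunk 6: at line 3 remove [nnwd] add [rfkrw,owbb,pbx] -> 10 lines: lzr kre elqve rfkrw owbb pbx jady owemy fcswf derz
Final line count: 10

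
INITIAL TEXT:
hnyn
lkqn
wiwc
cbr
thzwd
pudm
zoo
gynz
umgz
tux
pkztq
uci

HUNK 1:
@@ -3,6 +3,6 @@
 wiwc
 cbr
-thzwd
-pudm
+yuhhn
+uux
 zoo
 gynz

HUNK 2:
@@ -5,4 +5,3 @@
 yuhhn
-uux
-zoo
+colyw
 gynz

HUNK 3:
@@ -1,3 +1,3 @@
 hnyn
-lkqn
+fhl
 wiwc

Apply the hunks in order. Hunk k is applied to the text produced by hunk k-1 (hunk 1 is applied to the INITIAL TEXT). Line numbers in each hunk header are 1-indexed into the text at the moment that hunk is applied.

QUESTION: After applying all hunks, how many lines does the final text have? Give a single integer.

Answer: 11

Derivation:
Hunk 1: at line 3 remove [thzwd,pudm] add [yuhhn,uux] -> 12 lines: hnyn lkqn wiwc cbr yuhhn uux zoo gynz umgz tux pkztq uci
Hunk 2: at line 5 remove [uux,zoo] add [colyw] -> 11 lines: hnyn lkqn wiwc cbr yuhhn colyw gynz umgz tux pkztq uci
Hunk 3: at line 1 remove [lkqn] add [fhl] -> 11 lines: hnyn fhl wiwc cbr yuhhn colyw gynz umgz tux pkztq uci
Final line count: 11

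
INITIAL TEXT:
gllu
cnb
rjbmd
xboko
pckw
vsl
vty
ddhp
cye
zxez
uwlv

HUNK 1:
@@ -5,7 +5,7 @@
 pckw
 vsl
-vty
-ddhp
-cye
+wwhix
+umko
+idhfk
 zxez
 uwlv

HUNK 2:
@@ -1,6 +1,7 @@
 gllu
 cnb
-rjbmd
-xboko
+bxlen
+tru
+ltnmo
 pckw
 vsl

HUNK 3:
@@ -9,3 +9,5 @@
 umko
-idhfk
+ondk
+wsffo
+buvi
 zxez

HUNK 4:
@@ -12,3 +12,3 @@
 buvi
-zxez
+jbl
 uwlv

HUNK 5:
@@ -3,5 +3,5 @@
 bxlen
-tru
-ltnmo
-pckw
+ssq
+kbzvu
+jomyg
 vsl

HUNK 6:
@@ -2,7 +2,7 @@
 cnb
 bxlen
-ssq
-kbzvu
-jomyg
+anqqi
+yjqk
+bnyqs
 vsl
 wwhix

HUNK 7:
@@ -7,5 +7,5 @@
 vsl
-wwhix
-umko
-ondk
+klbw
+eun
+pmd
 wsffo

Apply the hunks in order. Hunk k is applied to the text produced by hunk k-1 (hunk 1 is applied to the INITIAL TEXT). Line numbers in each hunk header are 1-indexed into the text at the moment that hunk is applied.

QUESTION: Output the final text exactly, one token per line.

Hunk 1: at line 5 remove [vty,ddhp,cye] add [wwhix,umko,idhfk] -> 11 lines: gllu cnb rjbmd xboko pckw vsl wwhix umko idhfk zxez uwlv
Hunk 2: at line 1 remove [rjbmd,xboko] add [bxlen,tru,ltnmo] -> 12 lines: gllu cnb bxlen tru ltnmo pckw vsl wwhix umko idhfk zxez uwlv
Hunk 3: at line 9 remove [idhfk] add [ondk,wsffo,buvi] -> 14 lines: gllu cnb bxlen tru ltnmo pckw vsl wwhix umko ondk wsffo buvi zxez uwlv
Hunk 4: at line 12 remove [zxez] add [jbl] -> 14 lines: gllu cnb bxlen tru ltnmo pckw vsl wwhix umko ondk wsffo buvi jbl uwlv
Hunk 5: at line 3 remove [tru,ltnmo,pckw] add [ssq,kbzvu,jomyg] -> 14 lines: gllu cnb bxlen ssq kbzvu jomyg vsl wwhix umko ondk wsffo buvi jbl uwlv
Hunk 6: at line 2 remove [ssq,kbzvu,jomyg] add [anqqi,yjqk,bnyqs] -> 14 lines: gllu cnb bxlen anqqi yjqk bnyqs vsl wwhix umko ondk wsffo buvi jbl uwlv
Hunk 7: at line 7 remove [wwhix,umko,ondk] add [klbw,eun,pmd] -> 14 lines: gllu cnb bxlen anqqi yjqk bnyqs vsl klbw eun pmd wsffo buvi jbl uwlv

Answer: gllu
cnb
bxlen
anqqi
yjqk
bnyqs
vsl
klbw
eun
pmd
wsffo
buvi
jbl
uwlv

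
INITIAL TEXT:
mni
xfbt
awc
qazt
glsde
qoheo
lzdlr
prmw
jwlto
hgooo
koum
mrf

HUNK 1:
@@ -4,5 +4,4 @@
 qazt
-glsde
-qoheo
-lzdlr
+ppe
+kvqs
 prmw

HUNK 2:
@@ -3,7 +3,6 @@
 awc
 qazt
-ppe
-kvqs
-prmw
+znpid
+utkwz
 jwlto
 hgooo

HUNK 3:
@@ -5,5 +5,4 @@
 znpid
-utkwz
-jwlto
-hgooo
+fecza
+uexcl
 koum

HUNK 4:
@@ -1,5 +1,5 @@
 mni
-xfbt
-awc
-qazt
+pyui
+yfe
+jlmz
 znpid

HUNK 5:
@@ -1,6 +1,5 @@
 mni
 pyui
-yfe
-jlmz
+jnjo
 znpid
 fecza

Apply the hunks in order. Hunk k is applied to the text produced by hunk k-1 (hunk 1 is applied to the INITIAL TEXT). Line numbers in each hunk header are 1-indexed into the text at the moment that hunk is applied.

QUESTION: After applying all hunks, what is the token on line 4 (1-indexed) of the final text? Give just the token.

Answer: znpid

Derivation:
Hunk 1: at line 4 remove [glsde,qoheo,lzdlr] add [ppe,kvqs] -> 11 lines: mni xfbt awc qazt ppe kvqs prmw jwlto hgooo koum mrf
Hunk 2: at line 3 remove [ppe,kvqs,prmw] add [znpid,utkwz] -> 10 lines: mni xfbt awc qazt znpid utkwz jwlto hgooo koum mrf
Hunk 3: at line 5 remove [utkwz,jwlto,hgooo] add [fecza,uexcl] -> 9 lines: mni xfbt awc qazt znpid fecza uexcl koum mrf
Hunk 4: at line 1 remove [xfbt,awc,qazt] add [pyui,yfe,jlmz] -> 9 lines: mni pyui yfe jlmz znpid fecza uexcl koum mrf
Hunk 5: at line 1 remove [yfe,jlmz] add [jnjo] -> 8 lines: mni pyui jnjo znpid fecza uexcl koum mrf
Final line 4: znpid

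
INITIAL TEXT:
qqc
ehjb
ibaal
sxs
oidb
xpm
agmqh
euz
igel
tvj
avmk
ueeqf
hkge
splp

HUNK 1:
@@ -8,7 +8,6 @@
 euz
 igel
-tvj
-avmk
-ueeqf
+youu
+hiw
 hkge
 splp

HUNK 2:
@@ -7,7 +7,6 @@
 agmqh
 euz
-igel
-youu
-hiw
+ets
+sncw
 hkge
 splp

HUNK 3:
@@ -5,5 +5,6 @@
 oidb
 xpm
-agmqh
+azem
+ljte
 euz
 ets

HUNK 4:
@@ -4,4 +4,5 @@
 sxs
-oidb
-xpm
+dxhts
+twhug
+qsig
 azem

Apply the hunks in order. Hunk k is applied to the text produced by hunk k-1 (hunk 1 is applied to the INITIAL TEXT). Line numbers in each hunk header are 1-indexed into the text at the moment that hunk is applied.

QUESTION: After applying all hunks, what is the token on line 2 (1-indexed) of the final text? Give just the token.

Hunk 1: at line 8 remove [tvj,avmk,ueeqf] add [youu,hiw] -> 13 lines: qqc ehjb ibaal sxs oidb xpm agmqh euz igel youu hiw hkge splp
Hunk 2: at line 7 remove [igel,youu,hiw] add [ets,sncw] -> 12 lines: qqc ehjb ibaal sxs oidb xpm agmqh euz ets sncw hkge splp
Hunk 3: at line 5 remove [agmqh] add [azem,ljte] -> 13 lines: qqc ehjb ibaal sxs oidb xpm azem ljte euz ets sncw hkge splp
Hunk 4: at line 4 remove [oidb,xpm] add [dxhts,twhug,qsig] -> 14 lines: qqc ehjb ibaal sxs dxhts twhug qsig azem ljte euz ets sncw hkge splp
Final line 2: ehjb

Answer: ehjb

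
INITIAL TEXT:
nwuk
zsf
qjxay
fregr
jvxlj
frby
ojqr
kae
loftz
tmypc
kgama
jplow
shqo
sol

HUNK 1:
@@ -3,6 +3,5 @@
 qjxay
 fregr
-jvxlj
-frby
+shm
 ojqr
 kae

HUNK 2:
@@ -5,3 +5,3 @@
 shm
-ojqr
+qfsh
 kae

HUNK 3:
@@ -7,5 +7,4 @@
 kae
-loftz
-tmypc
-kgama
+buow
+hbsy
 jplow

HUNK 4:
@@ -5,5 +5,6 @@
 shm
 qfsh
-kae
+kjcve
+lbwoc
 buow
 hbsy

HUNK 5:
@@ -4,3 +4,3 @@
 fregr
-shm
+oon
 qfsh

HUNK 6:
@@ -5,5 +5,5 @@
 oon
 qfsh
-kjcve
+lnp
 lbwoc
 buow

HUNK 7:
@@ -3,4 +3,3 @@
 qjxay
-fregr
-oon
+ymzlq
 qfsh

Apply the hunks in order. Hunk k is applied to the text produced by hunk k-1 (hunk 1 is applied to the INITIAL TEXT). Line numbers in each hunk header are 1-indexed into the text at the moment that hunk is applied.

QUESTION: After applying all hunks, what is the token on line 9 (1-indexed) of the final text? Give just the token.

Answer: hbsy

Derivation:
Hunk 1: at line 3 remove [jvxlj,frby] add [shm] -> 13 lines: nwuk zsf qjxay fregr shm ojqr kae loftz tmypc kgama jplow shqo sol
Hunk 2: at line 5 remove [ojqr] add [qfsh] -> 13 lines: nwuk zsf qjxay fregr shm qfsh kae loftz tmypc kgama jplow shqo sol
Hunk 3: at line 7 remove [loftz,tmypc,kgama] add [buow,hbsy] -> 12 lines: nwuk zsf qjxay fregr shm qfsh kae buow hbsy jplow shqo sol
Hunk 4: at line 5 remove [kae] add [kjcve,lbwoc] -> 13 lines: nwuk zsf qjxay fregr shm qfsh kjcve lbwoc buow hbsy jplow shqo sol
Hunk 5: at line 4 remove [shm] add [oon] -> 13 lines: nwuk zsf qjxay fregr oon qfsh kjcve lbwoc buow hbsy jplow shqo sol
Hunk 6: at line 5 remove [kjcve] add [lnp] -> 13 lines: nwuk zsf qjxay fregr oon qfsh lnp lbwoc buow hbsy jplow shqo sol
Hunk 7: at line 3 remove [fregr,oon] add [ymzlq] -> 12 lines: nwuk zsf qjxay ymzlq qfsh lnp lbwoc buow hbsy jplow shqo sol
Final line 9: hbsy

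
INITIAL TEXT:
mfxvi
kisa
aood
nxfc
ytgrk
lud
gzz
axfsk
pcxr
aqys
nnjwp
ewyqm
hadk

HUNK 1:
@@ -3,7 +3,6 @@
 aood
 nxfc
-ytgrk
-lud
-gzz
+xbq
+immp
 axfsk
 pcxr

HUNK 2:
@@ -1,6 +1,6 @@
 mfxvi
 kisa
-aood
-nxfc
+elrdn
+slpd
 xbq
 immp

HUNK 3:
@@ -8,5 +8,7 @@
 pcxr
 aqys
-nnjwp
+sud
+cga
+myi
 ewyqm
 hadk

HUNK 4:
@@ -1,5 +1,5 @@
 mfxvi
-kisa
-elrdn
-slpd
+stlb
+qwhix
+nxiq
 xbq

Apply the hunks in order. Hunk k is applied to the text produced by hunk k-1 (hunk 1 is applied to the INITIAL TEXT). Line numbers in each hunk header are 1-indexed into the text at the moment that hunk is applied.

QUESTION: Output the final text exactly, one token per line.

Hunk 1: at line 3 remove [ytgrk,lud,gzz] add [xbq,immp] -> 12 lines: mfxvi kisa aood nxfc xbq immp axfsk pcxr aqys nnjwp ewyqm hadk
Hunk 2: at line 1 remove [aood,nxfc] add [elrdn,slpd] -> 12 lines: mfxvi kisa elrdn slpd xbq immp axfsk pcxr aqys nnjwp ewyqm hadk
Hunk 3: at line 8 remove [nnjwp] add [sud,cga,myi] -> 14 lines: mfxvi kisa elrdn slpd xbq immp axfsk pcxr aqys sud cga myi ewyqm hadk
Hunk 4: at line 1 remove [kisa,elrdn,slpd] add [stlb,qwhix,nxiq] -> 14 lines: mfxvi stlb qwhix nxiq xbq immp axfsk pcxr aqys sud cga myi ewyqm hadk

Answer: mfxvi
stlb
qwhix
nxiq
xbq
immp
axfsk
pcxr
aqys
sud
cga
myi
ewyqm
hadk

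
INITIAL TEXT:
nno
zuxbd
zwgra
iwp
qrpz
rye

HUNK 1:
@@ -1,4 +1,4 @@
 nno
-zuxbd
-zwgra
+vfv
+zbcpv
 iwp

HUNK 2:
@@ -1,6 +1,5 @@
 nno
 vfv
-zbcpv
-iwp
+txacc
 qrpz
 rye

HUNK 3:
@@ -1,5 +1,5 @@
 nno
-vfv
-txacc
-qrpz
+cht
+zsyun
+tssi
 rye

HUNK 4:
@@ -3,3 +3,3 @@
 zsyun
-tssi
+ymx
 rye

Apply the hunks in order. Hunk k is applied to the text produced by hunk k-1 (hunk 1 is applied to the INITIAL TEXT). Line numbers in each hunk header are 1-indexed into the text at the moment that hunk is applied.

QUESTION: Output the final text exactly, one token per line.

Hunk 1: at line 1 remove [zuxbd,zwgra] add [vfv,zbcpv] -> 6 lines: nno vfv zbcpv iwp qrpz rye
Hunk 2: at line 1 remove [zbcpv,iwp] add [txacc] -> 5 lines: nno vfv txacc qrpz rye
Hunk 3: at line 1 remove [vfv,txacc,qrpz] add [cht,zsyun,tssi] -> 5 lines: nno cht zsyun tssi rye
Hunk 4: at line 3 remove [tssi] add [ymx] -> 5 lines: nno cht zsyun ymx rye

Answer: nno
cht
zsyun
ymx
rye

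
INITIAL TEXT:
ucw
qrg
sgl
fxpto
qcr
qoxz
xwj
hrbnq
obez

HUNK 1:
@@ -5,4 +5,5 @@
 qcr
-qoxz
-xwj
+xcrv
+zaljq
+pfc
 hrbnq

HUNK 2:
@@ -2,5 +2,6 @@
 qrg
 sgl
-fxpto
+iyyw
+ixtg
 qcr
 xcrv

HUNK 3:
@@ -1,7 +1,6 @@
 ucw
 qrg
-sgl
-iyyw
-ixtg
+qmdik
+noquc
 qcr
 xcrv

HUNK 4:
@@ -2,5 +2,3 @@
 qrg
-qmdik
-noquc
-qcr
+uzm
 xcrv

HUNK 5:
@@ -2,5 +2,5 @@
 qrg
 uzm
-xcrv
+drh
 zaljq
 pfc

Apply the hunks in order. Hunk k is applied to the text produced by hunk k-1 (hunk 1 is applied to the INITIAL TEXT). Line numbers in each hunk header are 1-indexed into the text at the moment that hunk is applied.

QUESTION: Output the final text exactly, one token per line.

Answer: ucw
qrg
uzm
drh
zaljq
pfc
hrbnq
obez

Derivation:
Hunk 1: at line 5 remove [qoxz,xwj] add [xcrv,zaljq,pfc] -> 10 lines: ucw qrg sgl fxpto qcr xcrv zaljq pfc hrbnq obez
Hunk 2: at line 2 remove [fxpto] add [iyyw,ixtg] -> 11 lines: ucw qrg sgl iyyw ixtg qcr xcrv zaljq pfc hrbnq obez
Hunk 3: at line 1 remove [sgl,iyyw,ixtg] add [qmdik,noquc] -> 10 lines: ucw qrg qmdik noquc qcr xcrv zaljq pfc hrbnq obez
Hunk 4: at line 2 remove [qmdik,noquc,qcr] add [uzm] -> 8 lines: ucw qrg uzm xcrv zaljq pfc hrbnq obez
Hunk 5: at line 2 remove [xcrv] add [drh] -> 8 lines: ucw qrg uzm drh zaljq pfc hrbnq obez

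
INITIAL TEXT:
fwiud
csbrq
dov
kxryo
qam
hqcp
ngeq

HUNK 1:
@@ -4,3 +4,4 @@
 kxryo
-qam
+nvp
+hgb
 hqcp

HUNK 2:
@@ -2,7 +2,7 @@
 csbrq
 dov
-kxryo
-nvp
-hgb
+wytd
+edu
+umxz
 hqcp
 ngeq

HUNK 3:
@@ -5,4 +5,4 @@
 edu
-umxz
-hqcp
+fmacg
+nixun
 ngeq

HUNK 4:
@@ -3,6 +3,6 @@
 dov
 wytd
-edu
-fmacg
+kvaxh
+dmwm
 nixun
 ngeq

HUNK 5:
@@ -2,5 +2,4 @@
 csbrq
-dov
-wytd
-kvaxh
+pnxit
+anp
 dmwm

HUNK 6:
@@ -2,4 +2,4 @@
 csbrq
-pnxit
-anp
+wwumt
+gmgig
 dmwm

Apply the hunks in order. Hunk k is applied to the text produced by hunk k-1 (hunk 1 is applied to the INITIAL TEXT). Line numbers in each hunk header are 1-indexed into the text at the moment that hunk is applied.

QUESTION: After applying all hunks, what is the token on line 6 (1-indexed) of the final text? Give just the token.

Hunk 1: at line 4 remove [qam] add [nvp,hgb] -> 8 lines: fwiud csbrq dov kxryo nvp hgb hqcp ngeq
Hunk 2: at line 2 remove [kxryo,nvp,hgb] add [wytd,edu,umxz] -> 8 lines: fwiud csbrq dov wytd edu umxz hqcp ngeq
Hunk 3: at line 5 remove [umxz,hqcp] add [fmacg,nixun] -> 8 lines: fwiud csbrq dov wytd edu fmacg nixun ngeq
Hunk 4: at line 3 remove [edu,fmacg] add [kvaxh,dmwm] -> 8 lines: fwiud csbrq dov wytd kvaxh dmwm nixun ngeq
Hunk 5: at line 2 remove [dov,wytd,kvaxh] add [pnxit,anp] -> 7 lines: fwiud csbrq pnxit anp dmwm nixun ngeq
Hunk 6: at line 2 remove [pnxit,anp] add [wwumt,gmgig] -> 7 lines: fwiud csbrq wwumt gmgig dmwm nixun ngeq
Final line 6: nixun

Answer: nixun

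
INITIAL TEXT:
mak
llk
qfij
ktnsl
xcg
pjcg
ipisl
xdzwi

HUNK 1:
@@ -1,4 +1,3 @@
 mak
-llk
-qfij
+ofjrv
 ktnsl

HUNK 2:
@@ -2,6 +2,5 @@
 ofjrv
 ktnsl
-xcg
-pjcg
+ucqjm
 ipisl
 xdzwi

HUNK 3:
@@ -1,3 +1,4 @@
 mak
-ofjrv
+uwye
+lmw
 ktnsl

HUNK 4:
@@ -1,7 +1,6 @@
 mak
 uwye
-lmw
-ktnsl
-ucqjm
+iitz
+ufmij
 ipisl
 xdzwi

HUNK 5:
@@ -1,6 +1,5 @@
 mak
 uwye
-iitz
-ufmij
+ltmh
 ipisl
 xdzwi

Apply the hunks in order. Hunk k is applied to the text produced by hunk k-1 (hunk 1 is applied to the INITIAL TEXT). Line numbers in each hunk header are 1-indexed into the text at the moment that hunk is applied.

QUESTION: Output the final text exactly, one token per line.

Answer: mak
uwye
ltmh
ipisl
xdzwi

Derivation:
Hunk 1: at line 1 remove [llk,qfij] add [ofjrv] -> 7 lines: mak ofjrv ktnsl xcg pjcg ipisl xdzwi
Hunk 2: at line 2 remove [xcg,pjcg] add [ucqjm] -> 6 lines: mak ofjrv ktnsl ucqjm ipisl xdzwi
Hunk 3: at line 1 remove [ofjrv] add [uwye,lmw] -> 7 lines: mak uwye lmw ktnsl ucqjm ipisl xdzwi
Hunk 4: at line 1 remove [lmw,ktnsl,ucqjm] add [iitz,ufmij] -> 6 lines: mak uwye iitz ufmij ipisl xdzwi
Hunk 5: at line 1 remove [iitz,ufmij] add [ltmh] -> 5 lines: mak uwye ltmh ipisl xdzwi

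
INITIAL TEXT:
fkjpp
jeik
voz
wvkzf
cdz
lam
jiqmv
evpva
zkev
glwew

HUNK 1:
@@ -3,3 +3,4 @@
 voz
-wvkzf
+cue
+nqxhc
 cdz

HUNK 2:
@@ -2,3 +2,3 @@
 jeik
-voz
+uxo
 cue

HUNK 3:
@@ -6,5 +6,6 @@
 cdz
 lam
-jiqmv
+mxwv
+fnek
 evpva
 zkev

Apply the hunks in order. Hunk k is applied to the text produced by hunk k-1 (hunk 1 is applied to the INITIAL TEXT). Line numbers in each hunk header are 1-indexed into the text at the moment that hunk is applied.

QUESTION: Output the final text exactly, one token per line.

Answer: fkjpp
jeik
uxo
cue
nqxhc
cdz
lam
mxwv
fnek
evpva
zkev
glwew

Derivation:
Hunk 1: at line 3 remove [wvkzf] add [cue,nqxhc] -> 11 lines: fkjpp jeik voz cue nqxhc cdz lam jiqmv evpva zkev glwew
Hunk 2: at line 2 remove [voz] add [uxo] -> 11 lines: fkjpp jeik uxo cue nqxhc cdz lam jiqmv evpva zkev glwew
Hunk 3: at line 6 remove [jiqmv] add [mxwv,fnek] -> 12 lines: fkjpp jeik uxo cue nqxhc cdz lam mxwv fnek evpva zkev glwew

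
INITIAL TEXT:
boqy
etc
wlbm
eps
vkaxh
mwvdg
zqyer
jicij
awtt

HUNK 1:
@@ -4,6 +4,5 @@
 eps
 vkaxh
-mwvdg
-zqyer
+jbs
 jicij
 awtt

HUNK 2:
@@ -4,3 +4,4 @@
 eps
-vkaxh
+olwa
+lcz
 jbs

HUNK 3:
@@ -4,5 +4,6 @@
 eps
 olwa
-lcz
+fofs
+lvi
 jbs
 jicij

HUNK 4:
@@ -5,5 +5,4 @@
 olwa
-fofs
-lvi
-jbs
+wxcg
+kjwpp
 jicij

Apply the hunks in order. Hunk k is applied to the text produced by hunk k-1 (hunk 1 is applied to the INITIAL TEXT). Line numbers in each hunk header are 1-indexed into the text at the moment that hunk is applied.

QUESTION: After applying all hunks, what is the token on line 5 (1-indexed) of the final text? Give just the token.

Answer: olwa

Derivation:
Hunk 1: at line 4 remove [mwvdg,zqyer] add [jbs] -> 8 lines: boqy etc wlbm eps vkaxh jbs jicij awtt
Hunk 2: at line 4 remove [vkaxh] add [olwa,lcz] -> 9 lines: boqy etc wlbm eps olwa lcz jbs jicij awtt
Hunk 3: at line 4 remove [lcz] add [fofs,lvi] -> 10 lines: boqy etc wlbm eps olwa fofs lvi jbs jicij awtt
Hunk 4: at line 5 remove [fofs,lvi,jbs] add [wxcg,kjwpp] -> 9 lines: boqy etc wlbm eps olwa wxcg kjwpp jicij awtt
Final line 5: olwa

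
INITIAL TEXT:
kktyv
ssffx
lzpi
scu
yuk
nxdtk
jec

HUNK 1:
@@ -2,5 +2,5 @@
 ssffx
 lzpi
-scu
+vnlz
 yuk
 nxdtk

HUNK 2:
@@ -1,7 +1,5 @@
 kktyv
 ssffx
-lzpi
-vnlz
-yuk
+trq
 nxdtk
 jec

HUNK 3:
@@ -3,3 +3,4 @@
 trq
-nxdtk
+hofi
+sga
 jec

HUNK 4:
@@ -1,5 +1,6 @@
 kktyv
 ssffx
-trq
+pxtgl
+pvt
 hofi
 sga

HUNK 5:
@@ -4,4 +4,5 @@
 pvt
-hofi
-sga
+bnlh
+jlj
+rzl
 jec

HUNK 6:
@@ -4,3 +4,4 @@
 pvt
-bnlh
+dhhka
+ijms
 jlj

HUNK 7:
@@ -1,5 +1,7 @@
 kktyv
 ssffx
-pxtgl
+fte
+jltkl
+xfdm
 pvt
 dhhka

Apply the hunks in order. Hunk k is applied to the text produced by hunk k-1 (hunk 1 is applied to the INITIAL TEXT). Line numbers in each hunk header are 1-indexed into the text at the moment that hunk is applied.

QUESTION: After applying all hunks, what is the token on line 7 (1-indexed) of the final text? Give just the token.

Answer: dhhka

Derivation:
Hunk 1: at line 2 remove [scu] add [vnlz] -> 7 lines: kktyv ssffx lzpi vnlz yuk nxdtk jec
Hunk 2: at line 1 remove [lzpi,vnlz,yuk] add [trq] -> 5 lines: kktyv ssffx trq nxdtk jec
Hunk 3: at line 3 remove [nxdtk] add [hofi,sga] -> 6 lines: kktyv ssffx trq hofi sga jec
Hunk 4: at line 1 remove [trq] add [pxtgl,pvt] -> 7 lines: kktyv ssffx pxtgl pvt hofi sga jec
Hunk 5: at line 4 remove [hofi,sga] add [bnlh,jlj,rzl] -> 8 lines: kktyv ssffx pxtgl pvt bnlh jlj rzl jec
Hunk 6: at line 4 remove [bnlh] add [dhhka,ijms] -> 9 lines: kktyv ssffx pxtgl pvt dhhka ijms jlj rzl jec
Hunk 7: at line 1 remove [pxtgl] add [fte,jltkl,xfdm] -> 11 lines: kktyv ssffx fte jltkl xfdm pvt dhhka ijms jlj rzl jec
Final line 7: dhhka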